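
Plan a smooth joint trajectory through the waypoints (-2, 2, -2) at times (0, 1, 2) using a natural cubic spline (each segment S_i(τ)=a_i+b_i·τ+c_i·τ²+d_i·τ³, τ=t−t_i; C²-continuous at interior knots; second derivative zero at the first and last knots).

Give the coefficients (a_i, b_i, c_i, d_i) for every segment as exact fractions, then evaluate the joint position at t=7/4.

  seg 0: a=-2 b=6 c=0 d=-2
  seg 1: a=2 b=0 c=-6 d=2
S(7/4) = -17/32

Δ: Δ0=4, Δ1=-4
row 1: diag=4, rhs=-48; c'=1/4, d'=-12
back: M1=-12
M: M0=0, M1=-12, M2=0
seg 0: a=-2, c=M0/2=0, d=(M1−M0)/(6·1)=-2, b=Δ0−h0·(2M0+M1)/6=6
seg 1: a=2, c=M1/2=-6, d=(M2−M1)/(6·1)=2, b=Δ1−h1·(2M1+M2)/6=0
t_q=7/4 → seg 1, τ=3/4; S=2+0·τ+-6·τ²+2·τ³=-17/32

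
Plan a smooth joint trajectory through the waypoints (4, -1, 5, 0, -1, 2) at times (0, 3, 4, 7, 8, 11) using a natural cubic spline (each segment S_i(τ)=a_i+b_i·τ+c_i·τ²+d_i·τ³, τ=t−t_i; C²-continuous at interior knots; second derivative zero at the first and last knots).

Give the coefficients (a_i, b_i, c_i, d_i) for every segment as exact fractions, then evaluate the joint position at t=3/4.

Δ: Δ0=-5/3, Δ1=6, Δ2=-5/3, Δ3=-1, Δ4=1
row 1: diag=8, rhs=46; c'=1/8, d'=23/4
row 2: denom=8−1·1/8=63/8; d'=(-46−1·23/4)/(63/8)=-46/7
row 3: denom=8−3·8/21=48/7; d'=(4−3·-46/7)/(48/7)=83/24
row 4: denom=8−1·7/48=377/48; d'=(12−1·83/24)/(377/48)=410/377
back: M4=410/377
back: M3=83/24−7/48·410/377=1244/377
back: M2=-46/7−8/21·1244/377=-8854/1131
back: M1=23/4−1/8·-8854/1131=7610/1131
M: M0=0, M1=7610/1131, M2=-8854/1131, M3=1244/377, M4=410/377, M5=0
seg 0: a=4, c=M0/2=0, d=(M1−M0)/(6·3)=3805/10179, b=Δ0−h0·(2M0+M1)/6=-5690/1131
seg 1: a=-1, c=M1/2=3805/1131, d=(M2−M1)/(6·1)=-2744/1131, b=Δ1−h1·(2M1+M2)/6=5725/1131
seg 2: a=5, c=M2/2=-4427/1131, d=(M3−M2)/(6·3)=217/351, b=Δ2−h2·(2M2+M3)/6=1701/377
seg 3: a=0, c=M3/2=622/377, d=(M4−M3)/(6·1)=-139/377, b=Δ3−h3·(2M3+M4)/6=-860/377
seg 4: a=-1, c=M4/2=205/377, d=(M5−M4)/(6·3)=-205/3393, b=Δ4−h4·(2M4+M5)/6=-33/377
t_q=3/4 → seg 0, τ=3/4; S=4+-5690/1131·τ+0·τ²+3805/10179·τ³=9277/24128

  seg 0: a=4 b=-5690/1131 c=0 d=3805/10179
  seg 1: a=-1 b=5725/1131 c=3805/1131 d=-2744/1131
  seg 2: a=5 b=1701/377 c=-4427/1131 d=217/351
  seg 3: a=0 b=-860/377 c=622/377 d=-139/377
  seg 4: a=-1 b=-33/377 c=205/377 d=-205/3393
S(3/4) = 9277/24128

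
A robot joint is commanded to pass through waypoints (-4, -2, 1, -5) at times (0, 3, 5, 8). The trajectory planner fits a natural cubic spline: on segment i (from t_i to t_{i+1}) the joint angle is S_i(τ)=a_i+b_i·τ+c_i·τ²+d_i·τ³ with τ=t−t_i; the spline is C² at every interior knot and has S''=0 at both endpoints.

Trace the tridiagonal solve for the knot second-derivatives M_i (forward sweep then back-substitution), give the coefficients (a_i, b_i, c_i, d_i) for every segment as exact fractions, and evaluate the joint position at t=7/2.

Δ: Δ0=2/3, Δ1=3/2, Δ2=-2
row 1: diag=10, rhs=5; c'=1/5, d'=1/2
row 2: denom=10−2·1/5=48/5; d'=(-21−2·1/2)/(48/5)=-55/24
back: M2=-55/24
back: M1=1/2−1/5·-55/24=23/24
M: M0=0, M1=23/24, M2=-55/24, M3=0
seg 0: a=-4, c=M0/2=0, d=(M1−M0)/(6·3)=23/432, b=Δ0−h0·(2M0+M1)/6=3/16
seg 1: a=-2, c=M1/2=23/48, d=(M2−M1)/(6·2)=-13/48, b=Δ1−h1·(2M1+M2)/6=13/8
seg 2: a=1, c=M2/2=-55/48, d=(M3−M2)/(6·3)=55/432, b=Δ2−h2·(2M2+M3)/6=7/24
t_q=7/2 → seg 1, τ=1/2; S=-2+13/8·τ+23/48·τ²+-13/48·τ³=-141/128

  seg 0: a=-4 b=3/16 c=0 d=23/432
  seg 1: a=-2 b=13/8 c=23/48 d=-13/48
  seg 2: a=1 b=7/24 c=-55/48 d=55/432
S(7/2) = -141/128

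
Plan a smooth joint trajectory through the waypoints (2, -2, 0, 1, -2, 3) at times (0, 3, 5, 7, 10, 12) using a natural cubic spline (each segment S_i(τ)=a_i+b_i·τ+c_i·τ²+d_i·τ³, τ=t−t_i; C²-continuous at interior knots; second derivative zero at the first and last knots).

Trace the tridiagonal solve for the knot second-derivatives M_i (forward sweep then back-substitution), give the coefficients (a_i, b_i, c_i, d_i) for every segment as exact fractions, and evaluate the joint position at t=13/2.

Δ: Δ0=-4/3, Δ1=1, Δ2=1/2, Δ3=-1, Δ4=5/2
row 1: diag=10, rhs=14; c'=1/5, d'=7/5
row 2: denom=8−2·1/5=38/5; d'=(-3−2·7/5)/(38/5)=-29/38
row 3: denom=10−2·5/19=180/19; d'=(-9−2·-29/38)/(180/19)=-71/90
row 4: denom=10−3·19/60=181/20; d'=(21−3·-71/90)/(181/20)=1402/543
back: M4=1402/543
back: M3=-71/90−19/60·1402/543=-2617/1629
back: M2=-29/38−5/19·-2617/1629=-1109/3258
back: M1=7/5−1/5·-1109/3258=4783/3258
M: M0=0, M1=4783/3258, M2=-1109/3258, M3=-2617/1629, M4=1402/543, M5=0
seg 0: a=2, c=M0/2=0, d=(M1−M0)/(6·3)=4783/58644, b=Δ0−h0·(2M0+M1)/6=-13471/6516
seg 1: a=-2, c=M1/2=4783/6516, d=(M2−M1)/(6·2)=-491/3258, b=Δ1−h1·(2M1+M2)/6=439/3258
seg 2: a=0, c=M2/2=-1109/6516, d=(M3−M2)/(6·2)=-1375/13032, b=Δ2−h2·(2M2+M3)/6=457/362
seg 3: a=1, c=M3/2=-2617/3258, d=(M4−M3)/(6·3)=6823/29322, b=Δ3−h3·(2M3+M4)/6=-1115/1629
seg 4: a=-2, c=M4/2=701/543, d=(M5−M4)/(6·2)=-701/3258, b=Δ4−h4·(2M4+M5)/6=2537/3258
t_q=13/2 → seg 2, τ=3/2; S=0+457/362·τ+-1109/6516·τ²+-1375/13032·τ³=13375/11584

  seg 0: a=2 b=-13471/6516 c=0 d=4783/58644
  seg 1: a=-2 b=439/3258 c=4783/6516 d=-491/3258
  seg 2: a=0 b=457/362 c=-1109/6516 d=-1375/13032
  seg 3: a=1 b=-1115/1629 c=-2617/3258 d=6823/29322
  seg 4: a=-2 b=2537/3258 c=701/543 d=-701/3258
S(13/2) = 13375/11584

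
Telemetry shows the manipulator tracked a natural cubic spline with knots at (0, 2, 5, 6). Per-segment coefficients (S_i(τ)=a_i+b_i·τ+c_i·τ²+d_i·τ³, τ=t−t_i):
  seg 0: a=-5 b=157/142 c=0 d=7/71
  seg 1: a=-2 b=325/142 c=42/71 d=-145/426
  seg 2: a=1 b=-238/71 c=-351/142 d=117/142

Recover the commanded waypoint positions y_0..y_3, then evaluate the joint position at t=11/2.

y_0=-5 y_1=-2 y_2=1 y_3=-4
S(11/2) = -1353/1136

y_0 = S_0(0) = a_0 = -5
y_1 = S_1(0) = a_1 = -2
y_2 = S_2(0) = a_2 = 1
y_3 = S_2(1) = -4
t_q=11/2 is in segment 2 (τ=1/2); S_2(τ)=-1353/1136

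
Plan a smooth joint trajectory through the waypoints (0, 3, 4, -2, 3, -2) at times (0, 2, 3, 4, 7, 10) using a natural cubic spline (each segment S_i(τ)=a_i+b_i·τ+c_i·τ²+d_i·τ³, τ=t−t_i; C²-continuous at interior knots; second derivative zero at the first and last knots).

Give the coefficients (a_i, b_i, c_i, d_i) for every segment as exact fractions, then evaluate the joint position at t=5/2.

Δ: Δ0=3/2, Δ1=1, Δ2=-6, Δ3=5/3, Δ4=-5/3
row 1: diag=6, rhs=-3; c'=1/6, d'=-1/2
row 2: denom=4−1·1/6=23/6; d'=(-42−1·-1/2)/(23/6)=-249/23
row 3: denom=8−1·6/23=178/23; d'=(46−1·-249/23)/(178/23)=1307/178
row 4: denom=12−3·69/178=1929/178; d'=(-20−3·1307/178)/(1929/178)=-7481/1929
back: M4=-7481/1929
back: M3=1307/178−69/178·-7481/1929=5688/643
back: M2=-249/23−6/23·5688/643=-8445/643
back: M1=-1/2−1/6·-8445/643=1086/643
M: M0=0, M1=1086/643, M2=-8445/643, M3=5688/643, M4=-7481/1929, M5=0
seg 0: a=0, c=M0/2=0, d=(M1−M0)/(6·2)=181/1286, b=Δ0−h0·(2M0+M1)/6=1205/1286
seg 1: a=3, c=M1/2=543/643, d=(M2−M1)/(6·1)=-3177/1286, b=Δ1−h1·(2M1+M2)/6=3377/1286
seg 2: a=4, c=M2/2=-8445/1286, d=(M3−M2)/(6·1)=4711/1286, b=Δ2−h2·(2M2+M3)/6=-1991/643
seg 3: a=-2, c=M3/2=2844/643, d=(M4−M3)/(6·3)=-24545/34722, b=Δ3−h3·(2M3+M4)/6=-6739/1286
seg 4: a=3, c=M4/2=-7481/3858, d=(M5−M4)/(6·3)=7481/34722, b=Δ4−h4·(2M4+M5)/6=1422/643
t_q=5/2 → seg 1, τ=1/2; S=3+3377/1286·τ+543/643·τ²+-3177/1286·τ³=43367/10288

  seg 0: a=0 b=1205/1286 c=0 d=181/1286
  seg 1: a=3 b=3377/1286 c=543/643 d=-3177/1286
  seg 2: a=4 b=-1991/643 c=-8445/1286 d=4711/1286
  seg 3: a=-2 b=-6739/1286 c=2844/643 d=-24545/34722
  seg 4: a=3 b=1422/643 c=-7481/3858 d=7481/34722
S(5/2) = 43367/10288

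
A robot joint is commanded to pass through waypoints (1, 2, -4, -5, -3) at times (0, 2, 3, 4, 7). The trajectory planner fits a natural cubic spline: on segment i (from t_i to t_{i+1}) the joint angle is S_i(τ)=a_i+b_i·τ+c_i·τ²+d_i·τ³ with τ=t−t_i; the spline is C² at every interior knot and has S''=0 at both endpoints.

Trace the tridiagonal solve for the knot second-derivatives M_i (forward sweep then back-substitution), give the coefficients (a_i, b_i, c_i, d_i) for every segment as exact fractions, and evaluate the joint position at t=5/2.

  seg 0: a=1 b=853/267 c=0 d=-1439/2136
  seg 1: a=2 b=-2611/534 c=-1439/356 d=3131/1068
  seg 2: a=-4 b=-4463/1068 c=423/89 d=-1681/1068
  seg 3: a=-5 b=323/534 c=11/356 d=-11/3204
S(5/2) = -3101/2848

Δ: Δ0=1/2, Δ1=-6, Δ2=-1, Δ3=2/3
row 1: diag=6, rhs=-39; c'=1/6, d'=-13/2
row 2: denom=4−1·1/6=23/6; d'=(30−1·-13/2)/(23/6)=219/23
row 3: denom=8−1·6/23=178/23; d'=(10−1·219/23)/(178/23)=11/178
back: M3=11/178
back: M2=219/23−6/23·11/178=846/89
back: M1=-13/2−1/6·846/89=-1439/178
M: M0=0, M1=-1439/178, M2=846/89, M3=11/178, M4=0
seg 0: a=1, c=M0/2=0, d=(M1−M0)/(6·2)=-1439/2136, b=Δ0−h0·(2M0+M1)/6=853/267
seg 1: a=2, c=M1/2=-1439/356, d=(M2−M1)/(6·1)=3131/1068, b=Δ1−h1·(2M1+M2)/6=-2611/534
seg 2: a=-4, c=M2/2=423/89, d=(M3−M2)/(6·1)=-1681/1068, b=Δ2−h2·(2M2+M3)/6=-4463/1068
seg 3: a=-5, c=M3/2=11/356, d=(M4−M3)/(6·3)=-11/3204, b=Δ3−h3·(2M3+M4)/6=323/534
t_q=5/2 → seg 1, τ=1/2; S=2+-2611/534·τ+-1439/356·τ²+3131/1068·τ³=-3101/2848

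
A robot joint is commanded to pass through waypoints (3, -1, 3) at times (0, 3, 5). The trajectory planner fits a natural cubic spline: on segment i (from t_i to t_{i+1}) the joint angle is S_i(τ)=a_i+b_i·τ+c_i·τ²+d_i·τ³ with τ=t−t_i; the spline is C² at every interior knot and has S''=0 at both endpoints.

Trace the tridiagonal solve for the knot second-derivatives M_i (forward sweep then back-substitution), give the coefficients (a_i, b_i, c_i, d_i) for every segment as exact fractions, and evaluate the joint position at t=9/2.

  seg 0: a=3 b=-7/3 c=0 d=1/9
  seg 1: a=-1 b=2/3 c=1 d=-1/6
S(9/2) = 27/16

Δ: Δ0=-4/3, Δ1=2
row 1: diag=10, rhs=20; c'=1/5, d'=2
back: M1=2
M: M0=0, M1=2, M2=0
seg 0: a=3, c=M0/2=0, d=(M1−M0)/(6·3)=1/9, b=Δ0−h0·(2M0+M1)/6=-7/3
seg 1: a=-1, c=M1/2=1, d=(M2−M1)/(6·2)=-1/6, b=Δ1−h1·(2M1+M2)/6=2/3
t_q=9/2 → seg 1, τ=3/2; S=-1+2/3·τ+1·τ²+-1/6·τ³=27/16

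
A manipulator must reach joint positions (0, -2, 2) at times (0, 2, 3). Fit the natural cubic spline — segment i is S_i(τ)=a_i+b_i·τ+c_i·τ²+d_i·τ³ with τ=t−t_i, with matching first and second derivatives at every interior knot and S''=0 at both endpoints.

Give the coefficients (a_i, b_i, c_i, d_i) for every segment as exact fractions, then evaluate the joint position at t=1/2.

Δ: Δ0=-1, Δ1=4
row 1: diag=6, rhs=30; c'=1/6, d'=5
back: M1=5
M: M0=0, M1=5, M2=0
seg 0: a=0, c=M0/2=0, d=(M1−M0)/(6·2)=5/12, b=Δ0−h0·(2M0+M1)/6=-8/3
seg 1: a=-2, c=M1/2=5/2, d=(M2−M1)/(6·1)=-5/6, b=Δ1−h1·(2M1+M2)/6=7/3
t_q=1/2 → seg 0, τ=1/2; S=0+-8/3·τ+0·τ²+5/12·τ³=-41/32

  seg 0: a=0 b=-8/3 c=0 d=5/12
  seg 1: a=-2 b=7/3 c=5/2 d=-5/6
S(1/2) = -41/32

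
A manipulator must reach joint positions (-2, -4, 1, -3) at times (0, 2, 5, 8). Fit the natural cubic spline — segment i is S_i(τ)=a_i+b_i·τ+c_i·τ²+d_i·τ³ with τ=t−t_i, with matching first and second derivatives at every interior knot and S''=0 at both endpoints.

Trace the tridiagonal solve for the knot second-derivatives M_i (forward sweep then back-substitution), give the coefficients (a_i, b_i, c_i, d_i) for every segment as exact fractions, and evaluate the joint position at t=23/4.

  seg 0: a=-2 b=-193/111 c=0 d=41/222
  seg 1: a=-4 b=53/111 c=41/37 d=-79/333
  seg 2: a=1 b=80/111 c=-38/37 d=38/333
S(23/4) = 1197/1184

Δ: Δ0=-1, Δ1=5/3, Δ2=-4/3
row 1: diag=10, rhs=16; c'=3/10, d'=8/5
row 2: denom=12−3·3/10=111/10; d'=(-18−3·8/5)/(111/10)=-76/37
back: M2=-76/37
back: M1=8/5−3/10·-76/37=82/37
M: M0=0, M1=82/37, M2=-76/37, M3=0
seg 0: a=-2, c=M0/2=0, d=(M1−M0)/(6·2)=41/222, b=Δ0−h0·(2M0+M1)/6=-193/111
seg 1: a=-4, c=M1/2=41/37, d=(M2−M1)/(6·3)=-79/333, b=Δ1−h1·(2M1+M2)/6=53/111
seg 2: a=1, c=M2/2=-38/37, d=(M3−M2)/(6·3)=38/333, b=Δ2−h2·(2M2+M3)/6=80/111
t_q=23/4 → seg 2, τ=3/4; S=1+80/111·τ+-38/37·τ²+38/333·τ³=1197/1184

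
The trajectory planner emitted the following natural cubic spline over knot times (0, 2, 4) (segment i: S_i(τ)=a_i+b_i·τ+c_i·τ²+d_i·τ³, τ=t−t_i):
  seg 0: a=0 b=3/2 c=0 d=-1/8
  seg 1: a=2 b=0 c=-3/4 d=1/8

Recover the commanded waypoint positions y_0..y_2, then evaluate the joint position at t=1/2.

y_0=0 y_1=2 y_2=0
S(1/2) = 47/64

y_0 = S_0(0) = a_0 = 0
y_1 = S_1(0) = a_1 = 2
y_2 = S_1(2) = 0
t_q=1/2 is in segment 0 (τ=1/2); S_0(τ)=47/64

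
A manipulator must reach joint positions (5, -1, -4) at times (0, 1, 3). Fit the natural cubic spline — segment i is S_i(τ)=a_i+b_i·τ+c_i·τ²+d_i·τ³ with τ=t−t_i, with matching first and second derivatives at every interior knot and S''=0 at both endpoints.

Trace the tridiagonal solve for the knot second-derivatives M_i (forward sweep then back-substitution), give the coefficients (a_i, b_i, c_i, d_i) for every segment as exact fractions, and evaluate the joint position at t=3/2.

  seg 0: a=5 b=-27/4 c=0 d=3/4
  seg 1: a=-1 b=-9/2 c=9/4 d=-3/8
S(3/2) = -175/64

Δ: Δ0=-6, Δ1=-3/2
row 1: diag=6, rhs=27; c'=1/3, d'=9/2
back: M1=9/2
M: M0=0, M1=9/2, M2=0
seg 0: a=5, c=M0/2=0, d=(M1−M0)/(6·1)=3/4, b=Δ0−h0·(2M0+M1)/6=-27/4
seg 1: a=-1, c=M1/2=9/4, d=(M2−M1)/(6·2)=-3/8, b=Δ1−h1·(2M1+M2)/6=-9/2
t_q=3/2 → seg 1, τ=1/2; S=-1+-9/2·τ+9/4·τ²+-3/8·τ³=-175/64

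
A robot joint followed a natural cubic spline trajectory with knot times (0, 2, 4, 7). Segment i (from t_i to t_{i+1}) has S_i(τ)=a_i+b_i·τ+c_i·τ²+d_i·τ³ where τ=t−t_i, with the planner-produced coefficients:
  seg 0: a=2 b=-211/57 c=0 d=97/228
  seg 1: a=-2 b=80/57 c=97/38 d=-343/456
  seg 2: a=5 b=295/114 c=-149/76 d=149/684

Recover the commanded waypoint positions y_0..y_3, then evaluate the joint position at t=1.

y_0 = S_0(0) = a_0 = 2
y_1 = S_1(0) = a_1 = -2
y_2 = S_2(0) = a_2 = 5
y_3 = S_2(3) = 1
t_q=1 is in segment 0 (τ=1); S_0(τ)=-97/76

y_0=2 y_1=-2 y_2=5 y_3=1
S(1) = -97/76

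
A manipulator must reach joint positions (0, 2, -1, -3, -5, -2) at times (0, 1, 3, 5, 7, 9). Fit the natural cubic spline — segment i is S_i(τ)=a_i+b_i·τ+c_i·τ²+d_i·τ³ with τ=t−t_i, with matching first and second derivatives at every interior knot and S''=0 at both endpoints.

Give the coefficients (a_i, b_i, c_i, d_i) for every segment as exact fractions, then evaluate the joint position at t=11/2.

Δ: Δ0=2, Δ1=-3/2, Δ2=-1, Δ3=-1, Δ4=3/2
row 1: diag=6, rhs=-21; c'=1/3, d'=-7/2
row 2: denom=8−2·1/3=22/3; d'=(3−2·-7/2)/(22/3)=15/11
row 3: denom=8−2·3/11=82/11; d'=(0−2·15/11)/(82/11)=-15/41
row 4: denom=8−2·11/41=306/41; d'=(15−2·-15/41)/(306/41)=215/102
back: M4=215/102
back: M3=-15/41−11/41·215/102=-95/102
back: M2=15/11−3/11·-95/102=55/34
back: M1=-7/2−1/3·55/34=-206/51
M: M0=0, M1=-206/51, M2=55/34, M3=-95/102, M4=215/102, M5=0
seg 0: a=0, c=M0/2=0, d=(M1−M0)/(6·1)=-103/153, b=Δ0−h0·(2M0+M1)/6=409/153
seg 1: a=2, c=M1/2=-103/51, d=(M2−M1)/(6·2)=577/1224, b=Δ1−h1·(2M1+M2)/6=100/153
seg 2: a=-1, c=M2/2=55/68, d=(M3−M2)/(6·2)=-65/306, b=Δ2−h2·(2M2+M3)/6=-541/306
seg 3: a=-3, c=M3/2=-95/204, d=(M4−M3)/(6·2)=155/612, b=Δ3−h3·(2M3+M4)/6=-331/306
seg 4: a=-5, c=M4/2=215/204, d=(M5−M4)/(6·2)=-215/1224, b=Δ4−h4·(2M4+M5)/6=29/306
t_q=11/2 → seg 3, τ=1/2; S=-3+-331/306·τ+-95/204·τ²+155/612·τ³=-5917/1632

  seg 0: a=0 b=409/153 c=0 d=-103/153
  seg 1: a=2 b=100/153 c=-103/51 d=577/1224
  seg 2: a=-1 b=-541/306 c=55/68 d=-65/306
  seg 3: a=-3 b=-331/306 c=-95/204 d=155/612
  seg 4: a=-5 b=29/306 c=215/204 d=-215/1224
S(11/2) = -5917/1632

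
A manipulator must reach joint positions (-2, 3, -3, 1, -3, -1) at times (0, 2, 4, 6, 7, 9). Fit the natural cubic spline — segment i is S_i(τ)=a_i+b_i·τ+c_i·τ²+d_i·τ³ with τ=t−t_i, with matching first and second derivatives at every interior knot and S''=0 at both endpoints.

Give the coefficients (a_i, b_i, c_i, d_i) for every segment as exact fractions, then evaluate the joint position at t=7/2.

  seg 0: a=-2 b=4307/954 c=0 d=-961/1908
  seg 1: a=3 b=-1459/954 c=-961/318 d=4363/3816
  seg 2: a=-3 b=49/477 c=2441/636 d=-5513/3816
  seg 3: a=1 b=-1795/954 c=-256/53 d=2587/954
  seg 4: a=-3 b=-1625/477 c=1051/318 d=-1051/1908
S(7/2) = -22741/10176

Δ: Δ0=5/2, Δ1=-3, Δ2=2, Δ3=-4, Δ4=1
row 1: diag=8, rhs=-33; c'=1/4, d'=-33/8
row 2: denom=8−2·1/4=15/2; d'=(30−2·-33/8)/(15/2)=51/10
row 3: denom=6−2·4/15=82/15; d'=(-36−2·51/10)/(82/15)=-693/82
row 4: denom=6−1·15/82=477/82; d'=(30−1·-693/82)/(477/82)=1051/159
back: M4=1051/159
back: M3=-693/82−15/82·1051/159=-512/53
back: M2=51/10−4/15·-512/53=2441/318
back: M1=-33/8−1/4·2441/318=-961/159
M: M0=0, M1=-961/159, M2=2441/318, M3=-512/53, M4=1051/159, M5=0
seg 0: a=-2, c=M0/2=0, d=(M1−M0)/(6·2)=-961/1908, b=Δ0−h0·(2M0+M1)/6=4307/954
seg 1: a=3, c=M1/2=-961/318, d=(M2−M1)/(6·2)=4363/3816, b=Δ1−h1·(2M1+M2)/6=-1459/954
seg 2: a=-3, c=M2/2=2441/636, d=(M3−M2)/(6·2)=-5513/3816, b=Δ2−h2·(2M2+M3)/6=49/477
seg 3: a=1, c=M3/2=-256/53, d=(M4−M3)/(6·1)=2587/954, b=Δ3−h3·(2M3+M4)/6=-1795/954
seg 4: a=-3, c=M4/2=1051/318, d=(M5−M4)/(6·2)=-1051/1908, b=Δ4−h4·(2M4+M5)/6=-1625/477
t_q=7/2 → seg 1, τ=3/2; S=3+-1459/954·τ+-961/318·τ²+4363/3816·τ³=-22741/10176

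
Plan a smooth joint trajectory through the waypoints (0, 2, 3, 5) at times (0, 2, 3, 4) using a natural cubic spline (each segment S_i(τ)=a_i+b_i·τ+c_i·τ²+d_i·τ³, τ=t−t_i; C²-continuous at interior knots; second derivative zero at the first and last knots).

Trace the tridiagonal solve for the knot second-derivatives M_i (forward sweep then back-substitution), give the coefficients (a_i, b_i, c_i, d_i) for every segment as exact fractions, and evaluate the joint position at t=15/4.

Δ: Δ0=1, Δ1=1, Δ2=2
row 1: diag=6, rhs=0; c'=1/6, d'=0
row 2: denom=4−1·1/6=23/6; d'=(6−1·0)/(23/6)=36/23
back: M2=36/23
back: M1=0−1/6·36/23=-6/23
M: M0=0, M1=-6/23, M2=36/23, M3=0
seg 0: a=0, c=M0/2=0, d=(M1−M0)/(6·2)=-1/46, b=Δ0−h0·(2M0+M1)/6=25/23
seg 1: a=2, c=M1/2=-3/23, d=(M2−M1)/(6·1)=7/23, b=Δ1−h1·(2M1+M2)/6=19/23
seg 2: a=3, c=M2/2=18/23, d=(M3−M2)/(6·1)=-6/23, b=Δ2−h2·(2M2+M3)/6=34/23
t_q=15/4 → seg 2, τ=3/4; S=3+34/23·τ+18/23·τ²+-6/23·τ³=3267/736

  seg 0: a=0 b=25/23 c=0 d=-1/46
  seg 1: a=2 b=19/23 c=-3/23 d=7/23
  seg 2: a=3 b=34/23 c=18/23 d=-6/23
S(15/4) = 3267/736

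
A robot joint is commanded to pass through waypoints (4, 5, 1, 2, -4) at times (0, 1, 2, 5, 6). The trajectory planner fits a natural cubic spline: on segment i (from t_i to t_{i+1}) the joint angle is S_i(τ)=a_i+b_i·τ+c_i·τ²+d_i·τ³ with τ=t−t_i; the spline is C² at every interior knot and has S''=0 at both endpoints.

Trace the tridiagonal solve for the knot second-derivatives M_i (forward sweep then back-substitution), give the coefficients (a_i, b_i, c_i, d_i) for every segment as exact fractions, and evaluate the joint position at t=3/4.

Δ: Δ0=1, Δ1=-4, Δ2=1/3, Δ3=-6
row 1: diag=4, rhs=-30; c'=1/4, d'=-15/2
row 2: denom=8−1·1/4=31/4; d'=(26−1·-15/2)/(31/4)=134/31
row 3: denom=8−3·12/31=212/31; d'=(-38−3·134/31)/(212/31)=-395/53
back: M3=-395/53
back: M2=134/31−12/31·-395/53=382/53
back: M1=-15/2−1/4·382/53=-493/53
M: M0=0, M1=-493/53, M2=382/53, M3=-395/53, M4=0
seg 0: a=4, c=M0/2=0, d=(M1−M0)/(6·1)=-493/318, b=Δ0−h0·(2M0+M1)/6=811/318
seg 1: a=5, c=M1/2=-493/106, d=(M2−M1)/(6·1)=875/318, b=Δ1−h1·(2M1+M2)/6=-334/159
seg 2: a=1, c=M2/2=191/53, d=(M3−M2)/(6·3)=-259/318, b=Δ2−h2·(2M2+M3)/6=-1001/318
seg 3: a=2, c=M3/2=-395/106, d=(M4−M3)/(6·1)=395/318, b=Δ3−h3·(2M3+M4)/6=-559/159
t_q=3/4 → seg 0, τ=3/4; S=4+811/318·τ+0·τ²+-493/318·τ³=35675/6784

  seg 0: a=4 b=811/318 c=0 d=-493/318
  seg 1: a=5 b=-334/159 c=-493/106 d=875/318
  seg 2: a=1 b=-1001/318 c=191/53 d=-259/318
  seg 3: a=2 b=-559/159 c=-395/106 d=395/318
S(3/4) = 35675/6784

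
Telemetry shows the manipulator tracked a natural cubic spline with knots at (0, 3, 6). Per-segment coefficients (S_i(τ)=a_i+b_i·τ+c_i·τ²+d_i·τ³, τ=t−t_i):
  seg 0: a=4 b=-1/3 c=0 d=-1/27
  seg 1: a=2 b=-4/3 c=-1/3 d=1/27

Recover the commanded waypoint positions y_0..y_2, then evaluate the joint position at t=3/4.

y_0=4 y_1=2 y_2=-4
S(3/4) = 239/64

y_0 = S_0(0) = a_0 = 4
y_1 = S_1(0) = a_1 = 2
y_2 = S_1(3) = -4
t_q=3/4 is in segment 0 (τ=3/4); S_0(τ)=239/64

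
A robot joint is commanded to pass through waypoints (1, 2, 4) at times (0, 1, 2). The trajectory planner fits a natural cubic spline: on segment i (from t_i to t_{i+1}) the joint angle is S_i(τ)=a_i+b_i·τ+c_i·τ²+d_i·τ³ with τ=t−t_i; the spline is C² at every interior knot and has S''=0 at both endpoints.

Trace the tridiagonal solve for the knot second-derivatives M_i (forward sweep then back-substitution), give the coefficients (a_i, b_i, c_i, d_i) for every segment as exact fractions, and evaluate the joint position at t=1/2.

  seg 0: a=1 b=3/4 c=0 d=1/4
  seg 1: a=2 b=3/2 c=3/4 d=-1/4
S(1/2) = 45/32

Δ: Δ0=1, Δ1=2
row 1: diag=4, rhs=6; c'=1/4, d'=3/2
back: M1=3/2
M: M0=0, M1=3/2, M2=0
seg 0: a=1, c=M0/2=0, d=(M1−M0)/(6·1)=1/4, b=Δ0−h0·(2M0+M1)/6=3/4
seg 1: a=2, c=M1/2=3/4, d=(M2−M1)/(6·1)=-1/4, b=Δ1−h1·(2M1+M2)/6=3/2
t_q=1/2 → seg 0, τ=1/2; S=1+3/4·τ+0·τ²+1/4·τ³=45/32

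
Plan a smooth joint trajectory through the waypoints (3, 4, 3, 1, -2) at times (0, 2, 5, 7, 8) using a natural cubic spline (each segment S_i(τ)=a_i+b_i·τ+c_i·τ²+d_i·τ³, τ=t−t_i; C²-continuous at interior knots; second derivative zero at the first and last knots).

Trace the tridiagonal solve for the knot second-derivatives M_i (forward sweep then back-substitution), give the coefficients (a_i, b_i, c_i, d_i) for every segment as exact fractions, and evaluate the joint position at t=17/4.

  seg 0: a=3 b=1039/1518 c=0 d=-35/759
  seg 1: a=4 b=199/1518 c=-70/253 d=185/4554
  seg 2: a=3 b=-328/759 c=45/506 d=-283/1518
  seg 3: a=1 b=-1756/759 c=-521/506 d=521/1518
S(17/4) = 9883/2944

Δ: Δ0=1/2, Δ1=-1/3, Δ2=-1, Δ3=-3
row 1: diag=10, rhs=-5; c'=3/10, d'=-1/2
row 2: denom=10−3·3/10=91/10; d'=(-4−3·-1/2)/(91/10)=-25/91
row 3: denom=6−2·20/91=506/91; d'=(-12−2·-25/91)/(506/91)=-521/253
back: M3=-521/253
back: M2=-25/91−20/91·-521/253=45/253
back: M1=-1/2−3/10·45/253=-140/253
M: M0=0, M1=-140/253, M2=45/253, M3=-521/253, M4=0
seg 0: a=3, c=M0/2=0, d=(M1−M0)/(6·2)=-35/759, b=Δ0−h0·(2M0+M1)/6=1039/1518
seg 1: a=4, c=M1/2=-70/253, d=(M2−M1)/(6·3)=185/4554, b=Δ1−h1·(2M1+M2)/6=199/1518
seg 2: a=3, c=M2/2=45/506, d=(M3−M2)/(6·2)=-283/1518, b=Δ2−h2·(2M2+M3)/6=-328/759
seg 3: a=1, c=M3/2=-521/506, d=(M4−M3)/(6·1)=521/1518, b=Δ3−h3·(2M3+M4)/6=-1756/759
t_q=17/4 → seg 1, τ=9/4; S=4+199/1518·τ+-70/253·τ²+185/4554·τ³=9883/2944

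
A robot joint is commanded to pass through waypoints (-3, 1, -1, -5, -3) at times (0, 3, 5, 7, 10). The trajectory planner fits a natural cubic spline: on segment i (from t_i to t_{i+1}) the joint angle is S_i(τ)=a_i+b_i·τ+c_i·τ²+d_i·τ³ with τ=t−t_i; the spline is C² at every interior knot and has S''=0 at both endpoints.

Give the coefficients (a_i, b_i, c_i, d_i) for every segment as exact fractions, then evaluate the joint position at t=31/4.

  seg 0: a=-3 b=35/18 c=0 d=-11/162
  seg 1: a=1 b=1/9 c=-11/18 d=1/36
  seg 2: a=-1 b=-2 c=-4/9 d=2/9
  seg 3: a=-5 b=-10/9 c=8/9 d=-8/81
S(31/4) = -43/8

Δ: Δ0=4/3, Δ1=-1, Δ2=-2, Δ3=2/3
row 1: diag=10, rhs=-14; c'=1/5, d'=-7/5
row 2: denom=8−2·1/5=38/5; d'=(-6−2·-7/5)/(38/5)=-8/19
row 3: denom=10−2·5/19=180/19; d'=(16−2·-8/19)/(180/19)=16/9
back: M3=16/9
back: M2=-8/19−5/19·16/9=-8/9
back: M1=-7/5−1/5·-8/9=-11/9
M: M0=0, M1=-11/9, M2=-8/9, M3=16/9, M4=0
seg 0: a=-3, c=M0/2=0, d=(M1−M0)/(6·3)=-11/162, b=Δ0−h0·(2M0+M1)/6=35/18
seg 1: a=1, c=M1/2=-11/18, d=(M2−M1)/(6·2)=1/36, b=Δ1−h1·(2M1+M2)/6=1/9
seg 2: a=-1, c=M2/2=-4/9, d=(M3−M2)/(6·2)=2/9, b=Δ2−h2·(2M2+M3)/6=-2
seg 3: a=-5, c=M3/2=8/9, d=(M4−M3)/(6·3)=-8/81, b=Δ3−h3·(2M3+M4)/6=-10/9
t_q=31/4 → seg 3, τ=3/4; S=-5+-10/9·τ+8/9·τ²+-8/81·τ³=-43/8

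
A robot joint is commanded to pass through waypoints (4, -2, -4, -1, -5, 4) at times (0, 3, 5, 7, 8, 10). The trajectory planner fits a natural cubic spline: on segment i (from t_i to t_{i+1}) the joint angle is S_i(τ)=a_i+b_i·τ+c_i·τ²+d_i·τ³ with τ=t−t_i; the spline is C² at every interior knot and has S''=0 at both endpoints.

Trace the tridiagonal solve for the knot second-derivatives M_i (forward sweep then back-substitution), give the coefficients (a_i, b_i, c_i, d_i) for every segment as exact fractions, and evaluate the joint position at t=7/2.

Δ: Δ0=-2, Δ1=-1, Δ2=3/2, Δ3=-4, Δ4=9/2
row 1: diag=10, rhs=6; c'=1/5, d'=3/5
row 2: denom=8−2·1/5=38/5; d'=(15−2·3/5)/(38/5)=69/38
row 3: denom=6−2·5/19=104/19; d'=(-33−2·69/38)/(104/19)=-87/13
row 4: denom=6−1·19/104=605/104; d'=(51−1·-87/13)/(605/104)=1200/121
back: M4=1200/121
back: M3=-87/13−19/104·1200/121=-1029/121
back: M2=69/38−5/19·-1029/121=981/242
back: M1=3/5−1/5·981/242=-51/242
M: M0=0, M1=-51/242, M2=981/242, M3=-1029/121, M4=1200/121, M5=0
seg 0: a=4, c=M0/2=0, d=(M1−M0)/(6·3)=-17/1452, b=Δ0−h0·(2M0+M1)/6=-917/484
seg 1: a=-2, c=M1/2=-51/484, d=(M2−M1)/(6·2)=43/121, b=Δ1−h1·(2M1+M2)/6=-535/242
seg 2: a=-4, c=M2/2=981/484, d=(M3−M2)/(6·2)=-1013/968, b=Δ2−h2·(2M2+M3)/6=395/242
seg 3: a=-1, c=M3/2=-1029/242, d=(M4−M3)/(6·1)=743/242, b=Δ3−h3·(2M3+M4)/6=-31/11
seg 4: a=-5, c=M4/2=600/121, d=(M5−M4)/(6·2)=-100/121, b=Δ4−h4·(2M4+M5)/6=-511/242
t_q=7/2 → seg 1, τ=1/2; S=-2+-535/242·τ+-51/484·τ²+43/121·τ³=-5977/1936

  seg 0: a=4 b=-917/484 c=0 d=-17/1452
  seg 1: a=-2 b=-535/242 c=-51/484 d=43/121
  seg 2: a=-4 b=395/242 c=981/484 d=-1013/968
  seg 3: a=-1 b=-31/11 c=-1029/242 d=743/242
  seg 4: a=-5 b=-511/242 c=600/121 d=-100/121
S(7/2) = -5977/1936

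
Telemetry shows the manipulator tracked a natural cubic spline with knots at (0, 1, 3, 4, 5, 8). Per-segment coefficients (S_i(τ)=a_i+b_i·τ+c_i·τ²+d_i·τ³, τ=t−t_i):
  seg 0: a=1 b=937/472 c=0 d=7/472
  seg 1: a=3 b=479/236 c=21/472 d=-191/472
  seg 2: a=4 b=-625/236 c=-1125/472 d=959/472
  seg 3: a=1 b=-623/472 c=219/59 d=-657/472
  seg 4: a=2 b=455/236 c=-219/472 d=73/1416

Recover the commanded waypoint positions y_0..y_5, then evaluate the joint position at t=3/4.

y_0 = S_0(0) = a_0 = 1
y_1 = S_1(0) = a_1 = 3
y_2 = S_2(0) = a_2 = 4
y_3 = S_3(0) = a_3 = 1
y_4 = S_4(0) = a_4 = 2
y_5 = S_4(3) = 5
t_q=3/4 is in segment 0 (τ=3/4); S_0(τ)=75373/30208

y_0=1 y_1=3 y_2=4 y_3=1 y_4=2 y_5=5
S(3/4) = 75373/30208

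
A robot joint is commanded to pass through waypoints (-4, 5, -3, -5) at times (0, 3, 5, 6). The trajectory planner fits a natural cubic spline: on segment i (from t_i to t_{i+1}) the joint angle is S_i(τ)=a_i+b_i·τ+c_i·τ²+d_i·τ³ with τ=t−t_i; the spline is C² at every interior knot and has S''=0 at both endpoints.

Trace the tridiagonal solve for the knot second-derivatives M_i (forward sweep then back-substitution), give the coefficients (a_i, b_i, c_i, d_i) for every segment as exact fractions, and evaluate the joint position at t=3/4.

Δ: Δ0=3, Δ1=-4, Δ2=-2
row 1: diag=10, rhs=-42; c'=1/5, d'=-21/5
row 2: denom=6−2·1/5=28/5; d'=(12−2·-21/5)/(28/5)=51/14
back: M2=51/14
back: M1=-21/5−1/5·51/14=-69/14
M: M0=0, M1=-69/14, M2=51/14, M3=0
seg 0: a=-4, c=M0/2=0, d=(M1−M0)/(6·3)=-23/84, b=Δ0−h0·(2M0+M1)/6=153/28
seg 1: a=5, c=M1/2=-69/28, d=(M2−M1)/(6·2)=5/7, b=Δ1−h1·(2M1+M2)/6=-27/14
seg 2: a=-3, c=M2/2=51/28, d=(M3−M2)/(6·1)=-17/28, b=Δ2−h2·(2M2+M3)/6=-45/14
t_q=3/4 → seg 0, τ=3/4; S=-4+153/28·τ+0·τ²+-23/84·τ³=-31/1792

  seg 0: a=-4 b=153/28 c=0 d=-23/84
  seg 1: a=5 b=-27/14 c=-69/28 d=5/7
  seg 2: a=-3 b=-45/14 c=51/28 d=-17/28
S(3/4) = -31/1792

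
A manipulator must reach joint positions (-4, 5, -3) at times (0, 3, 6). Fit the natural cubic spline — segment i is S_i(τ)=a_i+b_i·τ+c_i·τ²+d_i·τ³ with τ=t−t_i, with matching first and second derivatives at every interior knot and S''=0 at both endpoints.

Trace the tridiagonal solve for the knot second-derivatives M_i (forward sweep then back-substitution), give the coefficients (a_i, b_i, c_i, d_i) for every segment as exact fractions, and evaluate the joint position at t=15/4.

  seg 0: a=-4 b=53/12 c=0 d=-17/108
  seg 1: a=5 b=1/6 c=-17/12 d=17/108
S(15/4) = 1125/256

Δ: Δ0=3, Δ1=-8/3
row 1: diag=12, rhs=-34; c'=1/4, d'=-17/6
back: M1=-17/6
M: M0=0, M1=-17/6, M2=0
seg 0: a=-4, c=M0/2=0, d=(M1−M0)/(6·3)=-17/108, b=Δ0−h0·(2M0+M1)/6=53/12
seg 1: a=5, c=M1/2=-17/12, d=(M2−M1)/(6·3)=17/108, b=Δ1−h1·(2M1+M2)/6=1/6
t_q=15/4 → seg 1, τ=3/4; S=5+1/6·τ+-17/12·τ²+17/108·τ³=1125/256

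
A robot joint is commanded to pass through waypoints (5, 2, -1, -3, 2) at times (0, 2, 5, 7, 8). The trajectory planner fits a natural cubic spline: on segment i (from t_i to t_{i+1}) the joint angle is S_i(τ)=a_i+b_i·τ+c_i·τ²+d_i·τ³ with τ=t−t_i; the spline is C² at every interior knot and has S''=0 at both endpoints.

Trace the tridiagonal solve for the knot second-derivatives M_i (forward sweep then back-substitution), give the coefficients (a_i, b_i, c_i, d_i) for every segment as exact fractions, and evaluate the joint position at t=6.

Δ: Δ0=-3/2, Δ1=-1, Δ2=-1, Δ3=5
row 1: diag=10, rhs=3; c'=3/10, d'=3/10
row 2: denom=10−3·3/10=91/10; d'=(0−3·3/10)/(91/10)=-9/91
row 3: denom=6−2·20/91=506/91; d'=(36−2·-9/91)/(506/91)=1647/253
back: M3=1647/253
back: M2=-9/91−20/91·1647/253=-387/253
back: M1=3/10−3/10·-387/253=192/253
M: M0=0, M1=192/253, M2=-387/253, M3=1647/253, M4=0
seg 0: a=5, c=M0/2=0, d=(M1−M0)/(6·2)=16/253, b=Δ0−h0·(2M0+M1)/6=-887/506
seg 1: a=2, c=M1/2=96/253, d=(M2−M1)/(6·3)=-193/1518, b=Δ1−h1·(2M1+M2)/6=-503/506
seg 2: a=-1, c=M2/2=-387/506, d=(M3−M2)/(6·2)=339/506, b=Δ2−h2·(2M2+M3)/6=-544/253
seg 3: a=-3, c=M3/2=1647/506, d=(M4−M3)/(6·1)=-549/506, b=Δ3−h3·(2M3+M4)/6=716/253
t_q=6 → seg 2, τ=1; S=-1+-544/253·τ+-387/506·τ²+339/506·τ³=-821/253

  seg 0: a=5 b=-887/506 c=0 d=16/253
  seg 1: a=2 b=-503/506 c=96/253 d=-193/1518
  seg 2: a=-1 b=-544/253 c=-387/506 d=339/506
  seg 3: a=-3 b=716/253 c=1647/506 d=-549/506
S(6) = -821/253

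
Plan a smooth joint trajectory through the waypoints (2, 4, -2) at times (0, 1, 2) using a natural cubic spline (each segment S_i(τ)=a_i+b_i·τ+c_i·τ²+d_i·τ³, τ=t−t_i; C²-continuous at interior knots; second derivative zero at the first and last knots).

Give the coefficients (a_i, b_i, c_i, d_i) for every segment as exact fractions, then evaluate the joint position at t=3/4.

  seg 0: a=2 b=4 c=0 d=-2
  seg 1: a=4 b=-2 c=-6 d=2
S(3/4) = 133/32

Δ: Δ0=2, Δ1=-6
row 1: diag=4, rhs=-48; c'=1/4, d'=-12
back: M1=-12
M: M0=0, M1=-12, M2=0
seg 0: a=2, c=M0/2=0, d=(M1−M0)/(6·1)=-2, b=Δ0−h0·(2M0+M1)/6=4
seg 1: a=4, c=M1/2=-6, d=(M2−M1)/(6·1)=2, b=Δ1−h1·(2M1+M2)/6=-2
t_q=3/4 → seg 0, τ=3/4; S=2+4·τ+0·τ²+-2·τ³=133/32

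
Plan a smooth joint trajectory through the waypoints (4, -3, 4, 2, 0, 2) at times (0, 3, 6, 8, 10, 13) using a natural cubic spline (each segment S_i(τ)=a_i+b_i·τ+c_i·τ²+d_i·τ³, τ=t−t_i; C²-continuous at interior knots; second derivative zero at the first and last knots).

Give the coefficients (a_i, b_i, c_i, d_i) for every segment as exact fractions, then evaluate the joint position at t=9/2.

  seg 0: a=4 b=-2572/663 c=0 d=1025/5967
  seg 1: a=-3 b=503/663 c=1025/663 d=-677/1989
  seg 2: a=4 b=560/663 c=-1006/663 d=263/884
  seg 3: a=2 b=-1097/663 c=355/1326 d=79/2652
  seg 4: a=0 b=-50/221 c=296/663 d=-296/5967
S(9/2) = 827/1768

Δ: Δ0=-7/3, Δ1=7/3, Δ2=-1, Δ3=-1, Δ4=2/3
row 1: diag=12, rhs=28; c'=1/4, d'=7/3
row 2: denom=10−3·1/4=37/4; d'=(-20−3·7/3)/(37/4)=-108/37
row 3: denom=8−2·8/37=280/37; d'=(0−2·-108/37)/(280/37)=27/35
row 4: denom=10−2·37/140=663/70; d'=(10−2·27/35)/(663/70)=592/663
back: M4=592/663
back: M3=27/35−37/140·592/663=355/663
back: M2=-108/37−8/37·355/663=-2012/663
back: M1=7/3−1/4·-2012/663=2050/663
M: M0=0, M1=2050/663, M2=-2012/663, M3=355/663, M4=592/663, M5=0
seg 0: a=4, c=M0/2=0, d=(M1−M0)/(6·3)=1025/5967, b=Δ0−h0·(2M0+M1)/6=-2572/663
seg 1: a=-3, c=M1/2=1025/663, d=(M2−M1)/(6·3)=-677/1989, b=Δ1−h1·(2M1+M2)/6=503/663
seg 2: a=4, c=M2/2=-1006/663, d=(M3−M2)/(6·2)=263/884, b=Δ2−h2·(2M2+M3)/6=560/663
seg 3: a=2, c=M3/2=355/1326, d=(M4−M3)/(6·2)=79/2652, b=Δ3−h3·(2M3+M4)/6=-1097/663
seg 4: a=0, c=M4/2=296/663, d=(M5−M4)/(6·3)=-296/5967, b=Δ4−h4·(2M4+M5)/6=-50/221
t_q=9/2 → seg 1, τ=3/2; S=-3+503/663·τ+1025/663·τ²+-677/1989·τ³=827/1768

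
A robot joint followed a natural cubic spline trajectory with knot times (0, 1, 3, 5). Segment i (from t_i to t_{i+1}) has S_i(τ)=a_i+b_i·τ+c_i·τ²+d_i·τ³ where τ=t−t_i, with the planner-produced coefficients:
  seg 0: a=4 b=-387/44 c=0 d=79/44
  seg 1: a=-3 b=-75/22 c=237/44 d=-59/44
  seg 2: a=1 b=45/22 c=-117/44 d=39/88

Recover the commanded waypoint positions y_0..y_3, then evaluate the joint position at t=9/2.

y_0 = S_0(0) = a_0 = 4
y_1 = S_1(0) = a_1 = -3
y_2 = S_2(0) = a_2 = 1
y_3 = S_2(2) = -2
t_q=9/2 is in segment 2 (τ=3/2); S_2(τ)=-295/704

y_0=4 y_1=-3 y_2=1 y_3=-2
S(9/2) = -295/704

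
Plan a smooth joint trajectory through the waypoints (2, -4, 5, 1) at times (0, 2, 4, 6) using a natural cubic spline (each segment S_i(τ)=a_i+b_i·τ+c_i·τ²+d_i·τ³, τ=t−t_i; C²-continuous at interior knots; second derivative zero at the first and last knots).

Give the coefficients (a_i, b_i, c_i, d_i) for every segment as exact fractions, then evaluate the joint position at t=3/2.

  seg 0: a=2 b=-163/30 c=0 d=73/120
  seg 1: a=-4 b=28/15 c=73/20 d=-7/6
  seg 2: a=5 b=37/15 c=-67/20 d=67/120
S(3/2) = -1311/320

Δ: Δ0=-3, Δ1=9/2, Δ2=-2
row 1: diag=8, rhs=45; c'=1/4, d'=45/8
row 2: denom=8−2·1/4=15/2; d'=(-39−2·45/8)/(15/2)=-67/10
back: M2=-67/10
back: M1=45/8−1/4·-67/10=73/10
M: M0=0, M1=73/10, M2=-67/10, M3=0
seg 0: a=2, c=M0/2=0, d=(M1−M0)/(6·2)=73/120, b=Δ0−h0·(2M0+M1)/6=-163/30
seg 1: a=-4, c=M1/2=73/20, d=(M2−M1)/(6·2)=-7/6, b=Δ1−h1·(2M1+M2)/6=28/15
seg 2: a=5, c=M2/2=-67/20, d=(M3−M2)/(6·2)=67/120, b=Δ2−h2·(2M2+M3)/6=37/15
t_q=3/2 → seg 0, τ=3/2; S=2+-163/30·τ+0·τ²+73/120·τ³=-1311/320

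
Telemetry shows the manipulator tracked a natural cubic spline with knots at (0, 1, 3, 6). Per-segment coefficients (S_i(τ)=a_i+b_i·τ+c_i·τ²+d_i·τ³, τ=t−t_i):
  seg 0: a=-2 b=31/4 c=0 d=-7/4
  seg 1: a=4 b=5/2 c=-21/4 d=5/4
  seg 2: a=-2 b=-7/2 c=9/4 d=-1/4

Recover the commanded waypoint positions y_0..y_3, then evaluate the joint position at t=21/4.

y_0 = S_0(0) = a_0 = -2
y_1 = S_1(0) = a_1 = 4
y_2 = S_2(0) = a_2 = -2
y_3 = S_2(3) = 1
t_q=21/4 is in segment 2 (τ=9/4); S_2(τ)=-341/256

y_0=-2 y_1=4 y_2=-2 y_3=1
S(21/4) = -341/256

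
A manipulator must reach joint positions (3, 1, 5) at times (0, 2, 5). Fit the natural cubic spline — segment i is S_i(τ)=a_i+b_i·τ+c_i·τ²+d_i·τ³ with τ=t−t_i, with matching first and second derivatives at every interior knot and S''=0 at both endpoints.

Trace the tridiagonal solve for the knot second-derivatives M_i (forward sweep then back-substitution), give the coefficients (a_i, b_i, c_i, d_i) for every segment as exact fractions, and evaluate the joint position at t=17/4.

  seg 0: a=3 b=-22/15 c=0 d=7/60
  seg 1: a=1 b=-1/15 c=7/10 d=-7/90
S(17/4) = 449/128

Δ: Δ0=-1, Δ1=4/3
row 1: diag=10, rhs=14; c'=3/10, d'=7/5
back: M1=7/5
M: M0=0, M1=7/5, M2=0
seg 0: a=3, c=M0/2=0, d=(M1−M0)/(6·2)=7/60, b=Δ0−h0·(2M0+M1)/6=-22/15
seg 1: a=1, c=M1/2=7/10, d=(M2−M1)/(6·3)=-7/90, b=Δ1−h1·(2M1+M2)/6=-1/15
t_q=17/4 → seg 1, τ=9/4; S=1+-1/15·τ+7/10·τ²+-7/90·τ³=449/128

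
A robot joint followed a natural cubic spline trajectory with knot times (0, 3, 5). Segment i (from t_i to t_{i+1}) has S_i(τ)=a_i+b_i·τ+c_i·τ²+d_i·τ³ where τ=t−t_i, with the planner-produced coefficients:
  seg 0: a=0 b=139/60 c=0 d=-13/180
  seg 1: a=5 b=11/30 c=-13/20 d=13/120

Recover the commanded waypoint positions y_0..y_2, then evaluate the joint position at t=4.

y_0=0 y_1=5 y_2=4
S(4) = 193/40

y_0 = S_0(0) = a_0 = 0
y_1 = S_1(0) = a_1 = 5
y_2 = S_1(2) = 4
t_q=4 is in segment 1 (τ=1); S_1(τ)=193/40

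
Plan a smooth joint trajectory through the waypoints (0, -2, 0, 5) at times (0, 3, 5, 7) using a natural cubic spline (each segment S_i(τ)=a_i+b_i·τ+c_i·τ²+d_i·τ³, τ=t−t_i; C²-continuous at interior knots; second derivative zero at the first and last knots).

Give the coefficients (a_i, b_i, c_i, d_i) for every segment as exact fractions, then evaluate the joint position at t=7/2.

Δ: Δ0=-2/3, Δ1=1, Δ2=5/2
row 1: diag=10, rhs=10; c'=1/5, d'=1
row 2: denom=8−2·1/5=38/5; d'=(9−2·1)/(38/5)=35/38
back: M2=35/38
back: M1=1−1/5·35/38=31/38
M: M0=0, M1=31/38, M2=35/38, M3=0
seg 0: a=0, c=M0/2=0, d=(M1−M0)/(6·3)=31/684, b=Δ0−h0·(2M0+M1)/6=-245/228
seg 1: a=-2, c=M1/2=31/76, d=(M2−M1)/(6·2)=1/114, b=Δ1−h1·(2M1+M2)/6=17/114
seg 2: a=0, c=M2/2=35/76, d=(M3−M2)/(6·2)=-35/456, b=Δ2−h2·(2M2+M3)/6=215/114
t_q=7/2 → seg 1, τ=1/2; S=-2+17/114·τ+31/76·τ²+1/114·τ³=-277/152

  seg 0: a=0 b=-245/228 c=0 d=31/684
  seg 1: a=-2 b=17/114 c=31/76 d=1/114
  seg 2: a=0 b=215/114 c=35/76 d=-35/456
S(7/2) = -277/152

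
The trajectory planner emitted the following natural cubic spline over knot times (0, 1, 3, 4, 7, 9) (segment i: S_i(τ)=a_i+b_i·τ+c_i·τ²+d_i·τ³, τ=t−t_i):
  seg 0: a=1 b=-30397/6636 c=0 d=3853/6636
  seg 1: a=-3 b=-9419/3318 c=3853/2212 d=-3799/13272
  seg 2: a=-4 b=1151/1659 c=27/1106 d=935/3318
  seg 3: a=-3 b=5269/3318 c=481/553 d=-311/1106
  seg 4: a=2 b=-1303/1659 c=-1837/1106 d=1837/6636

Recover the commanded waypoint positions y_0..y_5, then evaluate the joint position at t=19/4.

y_0 = S_0(0) = a_0 = 1
y_1 = S_1(0) = a_1 = -3
y_2 = S_2(0) = a_2 = -4
y_3 = S_3(0) = a_3 = -3
y_4 = S_4(0) = a_4 = 2
y_5 = S_4(2) = -4
t_q=19/4 is in segment 3 (τ=3/4); S_3(τ)=-101813/70784

y_0=1 y_1=-3 y_2=-4 y_3=-3 y_4=2 y_5=-4
S(19/4) = -101813/70784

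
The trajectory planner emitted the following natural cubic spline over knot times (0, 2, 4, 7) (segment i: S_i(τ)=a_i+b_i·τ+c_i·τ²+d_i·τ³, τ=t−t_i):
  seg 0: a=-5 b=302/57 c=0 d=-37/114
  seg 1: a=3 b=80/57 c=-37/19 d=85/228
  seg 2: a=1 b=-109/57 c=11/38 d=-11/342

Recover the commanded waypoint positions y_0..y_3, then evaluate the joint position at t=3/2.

y_0=-5 y_1=3 y_2=1 y_3=-3
S(3/2) = 563/304

y_0 = S_0(0) = a_0 = -5
y_1 = S_1(0) = a_1 = 3
y_2 = S_2(0) = a_2 = 1
y_3 = S_2(3) = -3
t_q=3/2 is in segment 0 (τ=3/2); S_0(τ)=563/304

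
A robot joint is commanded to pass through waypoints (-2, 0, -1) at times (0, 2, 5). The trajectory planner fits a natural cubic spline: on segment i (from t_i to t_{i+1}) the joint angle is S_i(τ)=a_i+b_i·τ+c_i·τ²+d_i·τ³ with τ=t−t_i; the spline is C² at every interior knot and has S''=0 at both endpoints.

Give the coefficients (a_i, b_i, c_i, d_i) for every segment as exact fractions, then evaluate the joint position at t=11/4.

  seg 0: a=-2 b=19/15 c=0 d=-1/15
  seg 1: a=0 b=7/15 c=-2/5 d=2/45
S(11/4) = 23/160

Δ: Δ0=1, Δ1=-1/3
row 1: diag=10, rhs=-8; c'=3/10, d'=-4/5
back: M1=-4/5
M: M0=0, M1=-4/5, M2=0
seg 0: a=-2, c=M0/2=0, d=(M1−M0)/(6·2)=-1/15, b=Δ0−h0·(2M0+M1)/6=19/15
seg 1: a=0, c=M1/2=-2/5, d=(M2−M1)/(6·3)=2/45, b=Δ1−h1·(2M1+M2)/6=7/15
t_q=11/4 → seg 1, τ=3/4; S=0+7/15·τ+-2/5·τ²+2/45·τ³=23/160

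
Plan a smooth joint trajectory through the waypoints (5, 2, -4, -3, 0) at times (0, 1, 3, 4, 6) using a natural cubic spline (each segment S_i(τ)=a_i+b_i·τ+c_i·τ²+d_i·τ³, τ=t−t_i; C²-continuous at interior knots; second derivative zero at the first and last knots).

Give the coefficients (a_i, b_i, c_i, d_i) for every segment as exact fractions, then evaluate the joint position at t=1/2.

  seg 0: a=5 b=-511/186 c=0 d=-47/186
  seg 1: a=2 b=-326/93 c=-47/62 d=47/93
  seg 2: a=-4 b=-44/93 c=141/62 d=-149/186
  seg 3: a=-3 b=311/186 c=-4/31 d=2/93
S(1/2) = 1783/496

Δ: Δ0=-3, Δ1=-3, Δ2=1, Δ3=3/2
row 1: diag=6, rhs=0; c'=1/3, d'=0
row 2: denom=6−2·1/3=16/3; d'=(24−2·0)/(16/3)=9/2
row 3: denom=6−1·3/16=93/16; d'=(3−1·9/2)/(93/16)=-8/31
back: M3=-8/31
back: M2=9/2−3/16·-8/31=141/31
back: M1=0−1/3·141/31=-47/31
M: M0=0, M1=-47/31, M2=141/31, M3=-8/31, M4=0
seg 0: a=5, c=M0/2=0, d=(M1−M0)/(6·1)=-47/186, b=Δ0−h0·(2M0+M1)/6=-511/186
seg 1: a=2, c=M1/2=-47/62, d=(M2−M1)/(6·2)=47/93, b=Δ1−h1·(2M1+M2)/6=-326/93
seg 2: a=-4, c=M2/2=141/62, d=(M3−M2)/(6·1)=-149/186, b=Δ2−h2·(2M2+M3)/6=-44/93
seg 3: a=-3, c=M3/2=-4/31, d=(M4−M3)/(6·2)=2/93, b=Δ3−h3·(2M3+M4)/6=311/186
t_q=1/2 → seg 0, τ=1/2; S=5+-511/186·τ+0·τ²+-47/186·τ³=1783/496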